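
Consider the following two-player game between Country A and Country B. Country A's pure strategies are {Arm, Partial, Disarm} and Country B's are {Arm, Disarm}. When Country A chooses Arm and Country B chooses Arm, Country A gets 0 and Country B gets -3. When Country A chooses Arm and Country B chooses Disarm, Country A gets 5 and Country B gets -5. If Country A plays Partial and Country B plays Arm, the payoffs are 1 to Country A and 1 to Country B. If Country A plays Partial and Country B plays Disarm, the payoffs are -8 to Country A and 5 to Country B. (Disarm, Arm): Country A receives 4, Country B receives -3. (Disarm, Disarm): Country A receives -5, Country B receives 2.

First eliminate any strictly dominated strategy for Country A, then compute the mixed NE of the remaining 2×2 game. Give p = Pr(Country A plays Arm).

Country A's strategy Partial is strictly dominated by Disarm: 4 > 1 and -5 > -8. Eliminate Partial.
For Country B to be willing to mix, Country B must be indifferent between Arm and Disarm, which pins down Country A's mix.
  Country B's expected payoff from Arm: p·(-3) + (1−p)·(-3) = -3
  Country B's expected payoff from Disarm: p·(-5) + (1−p)·2 = -7p + 2
  -3 = -7p + 2  ⇒  7p = 5  ⇒  p = 5/7.

p = 5/7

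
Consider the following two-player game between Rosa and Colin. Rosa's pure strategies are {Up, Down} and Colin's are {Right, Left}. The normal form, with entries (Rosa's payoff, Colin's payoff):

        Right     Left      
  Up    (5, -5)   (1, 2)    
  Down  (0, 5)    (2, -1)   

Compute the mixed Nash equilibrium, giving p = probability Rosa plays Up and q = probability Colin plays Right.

Colin's indifference between Right and Left determines Rosa's mixing probability p:
  Colin's payoff to Right: p·(-5) + (1−p)·5 = -10p + 5
  Colin's payoff to Left: p·2 + (1−p)·(-1) = 3p - 1
  -10p + 5 = 3p - 1  ⇒  -13p = -6  ⇒  p = 6/13.
For Rosa to be willing to mix, Rosa must be indifferent between Up and Down, which pins down Colin's mix.
  Rosa's payoff to Up: q·5 + (1−q)·1 = 4q + 1
  Rosa's payoff to Down: q·0 + (1−q)·2 = -2q + 2
  4q + 1 = -2q + 2  ⇒  6q = 1  ⇒  q = 1/6.

p = 6/13, q = 1/6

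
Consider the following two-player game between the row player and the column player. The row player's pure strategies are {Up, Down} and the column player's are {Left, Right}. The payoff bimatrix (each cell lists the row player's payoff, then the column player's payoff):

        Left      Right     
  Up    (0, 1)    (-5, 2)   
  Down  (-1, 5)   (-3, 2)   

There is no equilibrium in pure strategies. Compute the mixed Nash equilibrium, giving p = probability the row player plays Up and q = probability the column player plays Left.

In a mixed equilibrium the column player is indifferent between Left and Right; this condition fixes p.
  the column player's payoff to Left: p·1 + (1−p)·5 = -4p + 5
  the column player's payoff to Right: p·2 + (1−p)·2 = 2
  -4p + 5 = 2  ⇒  -4p = -3  ⇒  p = 3/4.
Set the row player's expected payoff from Up equal to that from Down:
  the row player's expected payoff from Up: q·0 + (1−q)·(-5) = 5q - 5
  the row player's expected payoff from Down: q·(-1) + (1−q)·(-3) = 2q - 3
  5q - 5 = 2q - 3  ⇒  3q = 2  ⇒  q = 2/3.

p = 3/4, q = 2/3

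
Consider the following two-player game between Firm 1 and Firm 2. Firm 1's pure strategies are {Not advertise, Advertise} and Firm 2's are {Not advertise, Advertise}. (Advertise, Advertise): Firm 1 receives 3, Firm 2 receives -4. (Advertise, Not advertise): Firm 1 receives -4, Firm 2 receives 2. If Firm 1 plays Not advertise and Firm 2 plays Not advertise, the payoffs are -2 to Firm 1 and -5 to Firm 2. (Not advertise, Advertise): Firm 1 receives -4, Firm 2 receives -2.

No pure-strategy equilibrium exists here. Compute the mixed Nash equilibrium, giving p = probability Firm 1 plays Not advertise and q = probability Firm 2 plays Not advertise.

Firm 2's indifference between Not advertise and Advertise determines Firm 1's mixing probability p:
  Firm 2's payoff to Not advertise: p·(-5) + (1−p)·2 = -7p + 2
  Firm 2's payoff to Advertise: p·(-2) + (1−p)·(-4) = 2p - 4
  -7p + 2 = 2p - 4  ⇒  -9p = -6  ⇒  p = 2/3.
In a mixed equilibrium Firm 1 is indifferent between Not advertise and Advertise; this condition fixes q.
  Firm 1's payoff from Not advertise: q·(-2) + (1−q)·(-4) = 2q - 4
  Firm 1's payoff from Advertise: q·(-4) + (1−q)·3 = -7q + 3
  2q - 4 = -7q + 3  ⇒  9q = 7  ⇒  q = 7/9.

p = 2/3, q = 7/9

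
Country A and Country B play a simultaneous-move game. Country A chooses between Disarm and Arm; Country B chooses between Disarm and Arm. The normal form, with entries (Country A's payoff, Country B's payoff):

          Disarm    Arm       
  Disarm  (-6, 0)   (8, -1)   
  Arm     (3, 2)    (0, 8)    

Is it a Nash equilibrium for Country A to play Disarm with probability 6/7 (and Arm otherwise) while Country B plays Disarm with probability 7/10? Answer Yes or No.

Given Country B's mix q = 7/10, Country A's payoff from Disarm is -9/5 but from Arm is 21/10. Country A strictly prefers Arm, so Country A would not mix.
So the proposed profile is not a Nash equilibrium.

No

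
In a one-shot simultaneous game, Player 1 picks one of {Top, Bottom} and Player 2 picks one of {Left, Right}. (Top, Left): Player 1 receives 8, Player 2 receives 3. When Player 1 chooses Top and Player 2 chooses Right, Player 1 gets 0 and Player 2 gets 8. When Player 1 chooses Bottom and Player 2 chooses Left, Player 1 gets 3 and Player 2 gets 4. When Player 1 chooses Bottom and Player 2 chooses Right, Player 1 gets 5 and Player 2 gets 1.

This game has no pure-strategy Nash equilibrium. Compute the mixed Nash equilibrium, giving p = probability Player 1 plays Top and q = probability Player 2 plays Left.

In a mixed equilibrium Player 2 is indifferent between Left and Right; this condition fixes p.
  Player 2's payoff from Left: p·3 + (1−p)·4 = -p + 4
  Player 2's payoff from Right: p·8 + (1−p)·1 = 7p + 1
  -p + 4 = 7p + 1  ⇒  -8p = -3  ⇒  p = 3/8.
Set Player 1's expected payoff from Top equal to that from Bottom:
  Player 1's payoff to Top: q·8 + (1−q)·0 = 8q
  Player 1's payoff to Bottom: q·3 + (1−q)·5 = -2q + 5
  8q = -2q + 5  ⇒  10q = 5  ⇒  q = 1/2.

p = 3/8, q = 1/2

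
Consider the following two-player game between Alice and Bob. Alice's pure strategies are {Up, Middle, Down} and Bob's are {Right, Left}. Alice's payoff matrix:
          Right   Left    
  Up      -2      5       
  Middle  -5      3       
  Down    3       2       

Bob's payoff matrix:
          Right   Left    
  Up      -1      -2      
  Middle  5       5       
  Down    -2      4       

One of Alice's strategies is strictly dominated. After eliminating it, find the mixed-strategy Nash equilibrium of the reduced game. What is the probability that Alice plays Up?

Alice's strategy Middle is strictly dominated by Up: -2 > -5 and 5 > 3. Eliminate Middle.
Set Bob's expected payoff from Right equal to that from Left:
  Bob's payoff to Right: p·(-1) + (1−p)·(-2) = p - 2
  Bob's payoff to Left: p·(-2) + (1−p)·4 = -6p + 4
  p - 2 = -6p + 4  ⇒  7p = 6  ⇒  p = 6/7.

p = 6/7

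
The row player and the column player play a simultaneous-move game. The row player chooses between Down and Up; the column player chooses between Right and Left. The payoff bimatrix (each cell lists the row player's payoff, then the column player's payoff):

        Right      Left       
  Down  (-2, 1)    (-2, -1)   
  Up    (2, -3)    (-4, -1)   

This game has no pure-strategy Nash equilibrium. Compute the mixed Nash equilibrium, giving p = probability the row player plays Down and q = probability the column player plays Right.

p = 1/2, q = 1/3

The row player's mix must leave the column player indifferent between Right and Left.
  the column player's payoff from Right: p·1 + (1−p)·(-3) = 4p - 3
  the column player's payoff from Left: p·(-1) + (1−p)·(-1) = -1
  4p - 3 = -1  ⇒  4p = 2  ⇒  p = 1/2.
The row player's indifference between Down and Up determines the column player's mixing probability q:
  the row player's payoff from Down: q·(-2) + (1−q)·(-2) = -2
  the row player's payoff from Up: q·2 + (1−q)·(-4) = 6q - 4
  -2 = 6q - 4  ⇒  -6q = -2  ⇒  q = 1/3.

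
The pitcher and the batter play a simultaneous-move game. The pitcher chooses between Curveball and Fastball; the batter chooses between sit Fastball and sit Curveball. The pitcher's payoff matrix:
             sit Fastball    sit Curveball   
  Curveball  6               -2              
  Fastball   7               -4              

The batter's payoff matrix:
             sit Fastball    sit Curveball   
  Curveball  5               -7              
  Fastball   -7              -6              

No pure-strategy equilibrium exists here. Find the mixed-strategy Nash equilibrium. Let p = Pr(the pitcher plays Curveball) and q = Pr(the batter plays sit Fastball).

p = 1/13, q = 2/3

For the batter to be willing to mix, the batter must be indifferent between sit Fastball and sit Curveball, which pins down the pitcher's mix.
  the batter's payoff from sit Fastball: p·5 + (1−p)·(-7) = 12p - 7
  the batter's payoff from sit Curveball: p·(-7) + (1−p)·(-6) = -p - 6
  12p - 7 = -p - 6  ⇒  13p = 1  ⇒  p = 1/13.
For the pitcher to be willing to mix, the pitcher must be indifferent between Curveball and Fastball, which pins down the batter's mix.
  the pitcher's payoff from Curveball: q·6 + (1−q)·(-2) = 8q - 2
  the pitcher's payoff from Fastball: q·7 + (1−q)·(-4) = 11q - 4
  8q - 2 = 11q - 4  ⇒  -3q = -2  ⇒  q = 2/3.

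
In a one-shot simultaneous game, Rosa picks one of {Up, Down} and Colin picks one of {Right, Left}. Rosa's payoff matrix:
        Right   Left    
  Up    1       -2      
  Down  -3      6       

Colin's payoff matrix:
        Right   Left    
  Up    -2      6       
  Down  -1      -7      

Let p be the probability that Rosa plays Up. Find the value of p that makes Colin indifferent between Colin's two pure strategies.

p = 3/7

In a mixed equilibrium Colin is indifferent between Right and Left; this condition fixes p.
  Colin's expected payoff from Right: p·(-2) + (1−p)·(-1) = -p - 1
  Colin's expected payoff from Left: p·6 + (1−p)·(-7) = 13p - 7
  -p - 1 = 13p - 7  ⇒  -14p = -6  ⇒  p = 3/7.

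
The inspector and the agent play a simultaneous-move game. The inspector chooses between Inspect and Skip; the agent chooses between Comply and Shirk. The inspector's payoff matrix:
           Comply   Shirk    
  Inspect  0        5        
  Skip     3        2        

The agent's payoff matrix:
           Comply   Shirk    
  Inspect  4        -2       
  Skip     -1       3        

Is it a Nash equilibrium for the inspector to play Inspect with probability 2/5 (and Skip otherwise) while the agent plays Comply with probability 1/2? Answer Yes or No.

Check the agent's indifference given the inspector's mix p = 2/5:
  payoff from Comply = 1; payoff from Shirk = 1 — equal.
Check the inspector's indifference given the agent's mix q = 1/2:
  payoff from Inspect = 5/2; payoff from Skip = 5/2 — equal.
Both players are indifferent, so neither can profitably deviate.

Yes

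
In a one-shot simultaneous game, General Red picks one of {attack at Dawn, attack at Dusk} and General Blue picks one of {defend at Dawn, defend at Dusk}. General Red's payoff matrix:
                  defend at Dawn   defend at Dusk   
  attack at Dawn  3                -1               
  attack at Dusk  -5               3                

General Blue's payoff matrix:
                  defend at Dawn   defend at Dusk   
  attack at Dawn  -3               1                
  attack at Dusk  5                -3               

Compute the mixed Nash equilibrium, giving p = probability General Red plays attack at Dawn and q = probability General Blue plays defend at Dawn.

p = 2/3, q = 1/3

For General Blue to be willing to mix, General Blue must be indifferent between defend at Dawn and defend at Dusk, which pins down General Red's mix.
  General Blue's payoff to defend at Dawn: p·(-3) + (1−p)·5 = -8p + 5
  General Blue's payoff to defend at Dusk: p·1 + (1−p)·(-3) = 4p - 3
  -8p + 5 = 4p - 3  ⇒  -12p = -8  ⇒  p = 2/3.
General Blue's mix must leave General Red indifferent between attack at Dawn and attack at Dusk.
  General Red's expected payoff from attack at Dawn: q·3 + (1−q)·(-1) = 4q - 1
  General Red's expected payoff from attack at Dusk: q·(-5) + (1−q)·3 = -8q + 3
  4q - 1 = -8q + 3  ⇒  12q = 4  ⇒  q = 1/3.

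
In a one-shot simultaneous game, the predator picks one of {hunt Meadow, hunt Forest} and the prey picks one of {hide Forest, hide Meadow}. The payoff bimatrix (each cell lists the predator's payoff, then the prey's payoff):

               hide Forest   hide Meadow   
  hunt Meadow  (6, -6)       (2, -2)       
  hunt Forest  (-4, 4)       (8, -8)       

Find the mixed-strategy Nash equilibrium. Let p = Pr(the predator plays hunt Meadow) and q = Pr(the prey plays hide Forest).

The prey's indifference between hide Forest and hide Meadow determines the predator's mixing probability p:
  the prey's payoff from hide Forest: p·(-6) + (1−p)·4 = -10p + 4
  the prey's payoff from hide Meadow: p·(-2) + (1−p)·(-8) = 6p - 8
  -10p + 4 = 6p - 8  ⇒  -16p = -12  ⇒  p = 3/4.
In a mixed equilibrium the predator is indifferent between hunt Meadow and hunt Forest; this condition fixes q.
  the predator's expected payoff from hunt Meadow: q·6 + (1−q)·2 = 4q + 2
  the predator's expected payoff from hunt Forest: q·(-4) + (1−q)·8 = -12q + 8
  4q + 2 = -12q + 8  ⇒  16q = 6  ⇒  q = 3/8.

p = 3/4, q = 3/8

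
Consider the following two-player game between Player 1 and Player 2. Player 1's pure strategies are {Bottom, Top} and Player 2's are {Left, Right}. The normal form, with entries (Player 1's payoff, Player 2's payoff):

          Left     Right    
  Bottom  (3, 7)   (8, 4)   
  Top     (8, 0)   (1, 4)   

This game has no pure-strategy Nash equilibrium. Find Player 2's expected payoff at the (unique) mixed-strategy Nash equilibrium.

For Player 2 to be willing to mix, Player 2 must be indifferent between Left and Right, which pins down Player 1's mix.
  Player 2's payoff to Left: p·7 + (1−p)·0 = 7p
  Player 2's payoff to Right: p·4 + (1−p)·4 = 4
  7p = 4  ⇒  7p = 4  ⇒  p = 4/7.
At equilibrium Player 2 is indifferent across columns, so Player 2's payoff equals the payoff from Left: (4/7)·7 + (3/7)·0 = 4.

4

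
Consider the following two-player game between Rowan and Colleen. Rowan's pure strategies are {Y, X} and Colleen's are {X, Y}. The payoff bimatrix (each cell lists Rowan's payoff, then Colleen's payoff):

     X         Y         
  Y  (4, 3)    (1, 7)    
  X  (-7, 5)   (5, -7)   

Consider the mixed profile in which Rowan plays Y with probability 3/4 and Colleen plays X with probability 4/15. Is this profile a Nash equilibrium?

Check Colleen's indifference given Rowan's mix p = 3/4:
  payoff from X = 7/2; payoff from Y = 7/2 — equal.
Check Rowan's indifference given Colleen's mix q = 4/15:
  payoff from Y = 9/5; payoff from X = 9/5 — equal.
Both players are indifferent, so neither can profitably deviate.

Yes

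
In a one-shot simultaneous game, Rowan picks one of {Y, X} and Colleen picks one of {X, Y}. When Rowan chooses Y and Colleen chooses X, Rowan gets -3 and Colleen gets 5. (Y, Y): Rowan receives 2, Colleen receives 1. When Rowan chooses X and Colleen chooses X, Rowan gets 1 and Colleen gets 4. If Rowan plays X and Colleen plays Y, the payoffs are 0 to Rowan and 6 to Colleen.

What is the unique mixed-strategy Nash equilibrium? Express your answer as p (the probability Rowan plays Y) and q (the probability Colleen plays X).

Rowan's mix must leave Colleen indifferent between X and Y.
  Colleen's payoff from X: p·5 + (1−p)·4 = p + 4
  Colleen's payoff from Y: p·1 + (1−p)·6 = -5p + 6
  p + 4 = -5p + 6  ⇒  6p = 2  ⇒  p = 1/3.
Set Rowan's expected payoff from Y equal to that from X:
  Rowan's payoff from Y: q·(-3) + (1−q)·2 = -5q + 2
  Rowan's payoff from X: q·1 + (1−q)·0 = q
  -5q + 2 = q  ⇒  -6q = -2  ⇒  q = 1/3.

p = 1/3, q = 1/3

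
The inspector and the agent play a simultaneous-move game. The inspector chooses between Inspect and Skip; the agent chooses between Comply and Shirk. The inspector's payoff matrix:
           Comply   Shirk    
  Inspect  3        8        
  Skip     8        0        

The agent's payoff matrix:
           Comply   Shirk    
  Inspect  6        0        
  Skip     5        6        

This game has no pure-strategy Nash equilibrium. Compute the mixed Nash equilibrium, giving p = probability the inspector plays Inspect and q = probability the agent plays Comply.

In a mixed equilibrium the agent is indifferent between Comply and Shirk; this condition fixes p.
  the agent's expected payoff from Comply: p·6 + (1−p)·5 = p + 5
  the agent's expected payoff from Shirk: p·0 + (1−p)·6 = -6p + 6
  p + 5 = -6p + 6  ⇒  7p = 1  ⇒  p = 1/7.
For the inspector to be willing to mix, the inspector must be indifferent between Inspect and Skip, which pins down the agent's mix.
  the inspector's expected payoff from Inspect: q·3 + (1−q)·8 = -5q + 8
  the inspector's expected payoff from Skip: q·8 + (1−q)·0 = 8q
  -5q + 8 = 8q  ⇒  -13q = -8  ⇒  q = 8/13.

p = 1/7, q = 8/13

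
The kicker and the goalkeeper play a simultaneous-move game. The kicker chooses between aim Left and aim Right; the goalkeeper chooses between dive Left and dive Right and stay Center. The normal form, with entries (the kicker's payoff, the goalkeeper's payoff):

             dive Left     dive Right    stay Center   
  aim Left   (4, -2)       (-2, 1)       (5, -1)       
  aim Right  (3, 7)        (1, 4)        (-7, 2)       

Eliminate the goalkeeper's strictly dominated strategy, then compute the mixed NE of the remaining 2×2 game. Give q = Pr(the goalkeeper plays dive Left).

q = 3/4

The goalkeeper's strategy stay Center is strictly dominated by dive Right: 1 > -1 and 4 > 2. Eliminate stay Center.
The kicker's indifference between aim Left and aim Right determines the goalkeeper's mixing probability q:
  the kicker's payoff from aim Left: q·4 + (1−q)·(-2) = 6q - 2
  the kicker's payoff from aim Right: q·3 + (1−q)·1 = 2q + 1
  6q - 2 = 2q + 1  ⇒  4q = 3  ⇒  q = 3/4.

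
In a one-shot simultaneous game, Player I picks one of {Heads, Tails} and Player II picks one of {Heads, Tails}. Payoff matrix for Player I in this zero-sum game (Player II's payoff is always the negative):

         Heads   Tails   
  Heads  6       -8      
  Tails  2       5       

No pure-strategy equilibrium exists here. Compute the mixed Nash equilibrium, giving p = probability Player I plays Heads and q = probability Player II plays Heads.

p = 3/17, q = 13/17

Player I's mix must leave Player II indifferent between Heads and Tails.
  Player II's expected payoff from Heads: p·(-6) + (1−p)·(-2) = -4p - 2
  Player II's expected payoff from Tails: p·8 + (1−p)·(-5) = 13p - 5
  -4p - 2 = 13p - 5  ⇒  -17p = -3  ⇒  p = 3/17.
For Player I to be willing to mix, Player I must be indifferent between Heads and Tails, which pins down Player II's mix.
  Player I's payoff from Heads: q·6 + (1−q)·(-8) = 14q - 8
  Player I's payoff from Tails: q·2 + (1−q)·5 = -3q + 5
  14q - 8 = -3q + 5  ⇒  17q = 13  ⇒  q = 13/17.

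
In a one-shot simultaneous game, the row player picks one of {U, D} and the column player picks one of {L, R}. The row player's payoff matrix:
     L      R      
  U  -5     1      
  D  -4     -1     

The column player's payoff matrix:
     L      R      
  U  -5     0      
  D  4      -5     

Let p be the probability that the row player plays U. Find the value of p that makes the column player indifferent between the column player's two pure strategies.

p = 9/14

Set the column player's expected payoff from L equal to that from R:
  the column player's payoff from L: p·(-5) + (1−p)·4 = -9p + 4
  the column player's payoff from R: p·0 + (1−p)·(-5) = 5p - 5
  -9p + 4 = 5p - 5  ⇒  -14p = -9  ⇒  p = 9/14.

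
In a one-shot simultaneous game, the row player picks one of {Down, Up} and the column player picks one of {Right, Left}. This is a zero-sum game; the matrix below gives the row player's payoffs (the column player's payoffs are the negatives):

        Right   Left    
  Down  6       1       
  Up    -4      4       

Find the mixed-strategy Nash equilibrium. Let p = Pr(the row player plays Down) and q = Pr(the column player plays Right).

For the column player to be willing to mix, the column player must be indifferent between Right and Left, which pins down the row player's mix.
  the column player's payoff to Right: p·(-6) + (1−p)·4 = -10p + 4
  the column player's payoff to Left: p·(-1) + (1−p)·(-4) = 3p - 4
  -10p + 4 = 3p - 4  ⇒  -13p = -8  ⇒  p = 8/13.
The row player's indifference between Down and Up determines the column player's mixing probability q:
  the row player's payoff to Down: q·6 + (1−q)·1 = 5q + 1
  the row player's payoff to Up: q·(-4) + (1−q)·4 = -8q + 4
  5q + 1 = -8q + 4  ⇒  13q = 3  ⇒  q = 3/13.

p = 8/13, q = 3/13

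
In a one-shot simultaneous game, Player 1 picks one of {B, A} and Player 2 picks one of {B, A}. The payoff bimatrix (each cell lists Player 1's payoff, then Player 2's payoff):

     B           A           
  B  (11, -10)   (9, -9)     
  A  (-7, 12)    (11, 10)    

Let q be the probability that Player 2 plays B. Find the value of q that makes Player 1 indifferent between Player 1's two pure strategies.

Player 1's indifference between B and A determines Player 2's mixing probability q:
  Player 1's expected payoff from B: q·11 + (1−q)·9 = 2q + 9
  Player 1's expected payoff from A: q·(-7) + (1−q)·11 = -18q + 11
  2q + 9 = -18q + 11  ⇒  20q = 2  ⇒  q = 1/10.

q = 1/10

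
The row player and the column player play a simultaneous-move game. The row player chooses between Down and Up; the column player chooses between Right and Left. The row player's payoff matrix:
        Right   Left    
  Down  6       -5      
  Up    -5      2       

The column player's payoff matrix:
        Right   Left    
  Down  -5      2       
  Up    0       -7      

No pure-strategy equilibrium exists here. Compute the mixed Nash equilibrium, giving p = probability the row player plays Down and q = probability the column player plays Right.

The column player's indifference between Right and Left determines the row player's mixing probability p:
  the column player's payoff to Right: p·(-5) + (1−p)·0 = -5p
  the column player's payoff to Left: p·2 + (1−p)·(-7) = 9p - 7
  -5p = 9p - 7  ⇒  -14p = -7  ⇒  p = 1/2.
The column player's mix must leave the row player indifferent between Down and Up.
  the row player's expected payoff from Down: q·6 + (1−q)·(-5) = 11q - 5
  the row player's expected payoff from Up: q·(-5) + (1−q)·2 = -7q + 2
  11q - 5 = -7q + 2  ⇒  18q = 7  ⇒  q = 7/18.

p = 1/2, q = 7/18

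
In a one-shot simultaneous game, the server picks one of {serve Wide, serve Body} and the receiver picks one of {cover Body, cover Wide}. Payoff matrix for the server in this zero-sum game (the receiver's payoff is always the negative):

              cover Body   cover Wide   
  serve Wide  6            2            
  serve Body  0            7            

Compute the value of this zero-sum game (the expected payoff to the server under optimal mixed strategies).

The receiver's mix must leave the server indifferent between serve Wide and serve Body.
  the server's payoff from serve Wide: q·6 + (1−q)·2 = 4q + 2
  the server's payoff from serve Body: q·0 + (1−q)·7 = -7q + 7
  4q + 2 = -7q + 7  ⇒  11q = 5  ⇒  q = 5/11.
The value is the server's expected payoff against this mix (using serve Wide): (5/11)·6 + (6/11)·2 = 42/11.

v = 42/11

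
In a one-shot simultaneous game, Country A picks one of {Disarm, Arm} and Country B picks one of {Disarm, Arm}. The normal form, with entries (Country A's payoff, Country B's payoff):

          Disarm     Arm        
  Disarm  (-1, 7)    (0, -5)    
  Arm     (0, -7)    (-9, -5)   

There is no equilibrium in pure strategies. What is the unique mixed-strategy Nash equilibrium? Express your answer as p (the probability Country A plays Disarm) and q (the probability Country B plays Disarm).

Country A's mix must leave Country B indifferent between Disarm and Arm.
  Country B's payoff to Disarm: p·7 + (1−p)·(-7) = 14p - 7
  Country B's payoff to Arm: p·(-5) + (1−p)·(-5) = -5
  14p - 7 = -5  ⇒  14p = 2  ⇒  p = 1/7.
For Country A to be willing to mix, Country A must be indifferent between Disarm and Arm, which pins down Country B's mix.
  Country A's payoff from Disarm: q·(-1) + (1−q)·0 = -q
  Country A's payoff from Arm: q·0 + (1−q)·(-9) = 9q - 9
  -q = 9q - 9  ⇒  -10q = -9  ⇒  q = 9/10.

p = 1/7, q = 9/10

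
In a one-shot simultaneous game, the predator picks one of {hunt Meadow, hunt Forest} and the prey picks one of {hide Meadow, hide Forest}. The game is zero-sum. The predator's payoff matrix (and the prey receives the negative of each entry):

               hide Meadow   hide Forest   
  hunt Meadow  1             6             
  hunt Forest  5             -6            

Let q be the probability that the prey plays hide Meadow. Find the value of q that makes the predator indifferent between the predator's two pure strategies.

Set the predator's expected payoff from hunt Meadow equal to that from hunt Forest:
  the predator's payoff to hunt Meadow: q·1 + (1−q)·6 = -5q + 6
  the predator's payoff to hunt Forest: q·5 + (1−q)·(-6) = 11q - 6
  -5q + 6 = 11q - 6  ⇒  -16q = -12  ⇒  q = 3/4.

q = 3/4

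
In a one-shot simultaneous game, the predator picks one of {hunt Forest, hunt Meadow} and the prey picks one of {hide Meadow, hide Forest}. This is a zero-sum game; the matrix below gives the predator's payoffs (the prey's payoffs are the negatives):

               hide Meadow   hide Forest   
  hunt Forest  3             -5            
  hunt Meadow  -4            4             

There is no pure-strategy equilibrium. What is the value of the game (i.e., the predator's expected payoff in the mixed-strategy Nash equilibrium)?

The predator's indifference between hunt Forest and hunt Meadow determines the prey's mixing probability q:
  the predator's expected payoff from hunt Forest: q·3 + (1−q)·(-5) = 8q - 5
  the predator's expected payoff from hunt Meadow: q·(-4) + (1−q)·4 = -8q + 4
  8q - 5 = -8q + 4  ⇒  16q = 9  ⇒  q = 9/16.
The value is the predator's expected payoff against this mix (using hunt Forest): (9/16)·3 + (7/16)·(-5) = -1/2.

v = -1/2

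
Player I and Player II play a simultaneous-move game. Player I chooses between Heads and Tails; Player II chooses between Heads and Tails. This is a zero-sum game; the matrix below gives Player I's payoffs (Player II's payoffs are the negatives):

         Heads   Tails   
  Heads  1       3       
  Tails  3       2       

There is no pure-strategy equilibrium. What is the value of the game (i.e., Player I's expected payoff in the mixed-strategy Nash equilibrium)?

v = 7/3

Player II's mix must leave Player I indifferent between Heads and Tails.
  Player I's expected payoff from Heads: q·1 + (1−q)·3 = -2q + 3
  Player I's expected payoff from Tails: q·3 + (1−q)·2 = q + 2
  -2q + 3 = q + 2  ⇒  -3q = -1  ⇒  q = 1/3.
The value is Player I's expected payoff against this mix (using Heads): (1/3)·1 + (2/3)·3 = 7/3.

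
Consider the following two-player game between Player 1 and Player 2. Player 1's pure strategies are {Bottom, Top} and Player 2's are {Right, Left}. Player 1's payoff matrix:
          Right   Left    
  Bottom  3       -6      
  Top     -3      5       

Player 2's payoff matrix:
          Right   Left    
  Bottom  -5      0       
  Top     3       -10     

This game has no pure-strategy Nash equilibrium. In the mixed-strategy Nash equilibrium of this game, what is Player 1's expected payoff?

-3/17

Player 1's indifference between Bottom and Top determines Player 2's mixing probability q:
  Player 1's payoff to Bottom: q·3 + (1−q)·(-6) = 9q - 6
  Player 1's payoff to Top: q·(-3) + (1−q)·5 = -8q + 5
  9q - 6 = -8q + 5  ⇒  17q = 11  ⇒  q = 11/17.
At equilibrium Player 1 is indifferent across rows, so Player 1's payoff equals the payoff from Bottom: (11/17)·3 + (6/17)·(-6) = -3/17.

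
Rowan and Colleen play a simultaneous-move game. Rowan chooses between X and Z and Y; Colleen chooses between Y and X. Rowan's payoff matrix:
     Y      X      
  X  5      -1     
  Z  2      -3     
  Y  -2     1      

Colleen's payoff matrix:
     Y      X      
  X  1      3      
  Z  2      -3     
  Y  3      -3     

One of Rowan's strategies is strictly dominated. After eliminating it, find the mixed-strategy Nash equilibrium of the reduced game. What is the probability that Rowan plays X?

p = 3/4

Rowan's strategy Z is strictly dominated by X: 5 > 2 and -1 > -3. Eliminate Z.
Colleen's indifference between Y and X determines Rowan's mixing probability p:
  Colleen's payoff to Y: p·1 + (1−p)·3 = -2p + 3
  Colleen's payoff to X: p·3 + (1−p)·(-3) = 6p - 3
  -2p + 3 = 6p - 3  ⇒  -8p = -6  ⇒  p = 3/4.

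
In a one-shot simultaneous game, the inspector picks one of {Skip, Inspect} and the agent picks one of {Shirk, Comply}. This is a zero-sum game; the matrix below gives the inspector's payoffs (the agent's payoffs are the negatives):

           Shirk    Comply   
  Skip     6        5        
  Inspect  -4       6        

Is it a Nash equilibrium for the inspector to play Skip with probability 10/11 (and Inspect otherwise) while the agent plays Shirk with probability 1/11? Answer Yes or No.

Yes

Check the agent's indifference given the inspector's mix p = 10/11:
  payoff from Shirk = -56/11; payoff from Comply = -56/11 — equal.
Check the inspector's indifference given the agent's mix q = 1/11:
  payoff from Skip = 56/11; payoff from Inspect = 56/11 — equal.
Both players are indifferent, so neither can profitably deviate.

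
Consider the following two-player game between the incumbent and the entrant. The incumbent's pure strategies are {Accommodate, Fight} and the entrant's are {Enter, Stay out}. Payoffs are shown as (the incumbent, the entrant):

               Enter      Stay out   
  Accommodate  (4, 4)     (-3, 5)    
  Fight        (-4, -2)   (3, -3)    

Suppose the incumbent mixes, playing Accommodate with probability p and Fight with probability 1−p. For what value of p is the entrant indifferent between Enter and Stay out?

The incumbent's mix must leave the entrant indifferent between Enter and Stay out.
  the entrant's payoff from Enter: p·4 + (1−p)·(-2) = 6p - 2
  the entrant's payoff from Stay out: p·5 + (1−p)·(-3) = 8p - 3
  6p - 2 = 8p - 3  ⇒  -2p = -1  ⇒  p = 1/2.

p = 1/2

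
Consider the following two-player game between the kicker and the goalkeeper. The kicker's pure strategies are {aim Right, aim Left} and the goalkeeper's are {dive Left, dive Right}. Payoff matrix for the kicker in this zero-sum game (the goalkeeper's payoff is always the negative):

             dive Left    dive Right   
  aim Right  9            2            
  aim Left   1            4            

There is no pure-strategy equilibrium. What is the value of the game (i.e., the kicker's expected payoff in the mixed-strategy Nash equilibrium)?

v = 17/5

The kicker's indifference between aim Right and aim Left determines the goalkeeper's mixing probability q:
  the kicker's expected payoff from aim Right: q·9 + (1−q)·2 = 7q + 2
  the kicker's expected payoff from aim Left: q·1 + (1−q)·4 = -3q + 4
  7q + 2 = -3q + 4  ⇒  10q = 2  ⇒  q = 1/5.
The value is the kicker's expected payoff against this mix (using aim Right): (1/5)·9 + (4/5)·2 = 17/5.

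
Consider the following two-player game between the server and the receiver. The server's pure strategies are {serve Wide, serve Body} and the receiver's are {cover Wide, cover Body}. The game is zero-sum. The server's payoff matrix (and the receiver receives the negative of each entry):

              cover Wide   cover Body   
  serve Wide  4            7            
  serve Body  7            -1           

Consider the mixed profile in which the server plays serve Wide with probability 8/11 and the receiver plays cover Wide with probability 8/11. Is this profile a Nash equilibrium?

Check the receiver's indifference given the server's mix p = 8/11:
  payoff from cover Wide = -53/11; payoff from cover Body = -53/11 — equal.
Check the server's indifference given the receiver's mix q = 8/11:
  payoff from serve Wide = 53/11; payoff from serve Body = 53/11 — equal.
Both players are indifferent, so neither can profitably deviate.

Yes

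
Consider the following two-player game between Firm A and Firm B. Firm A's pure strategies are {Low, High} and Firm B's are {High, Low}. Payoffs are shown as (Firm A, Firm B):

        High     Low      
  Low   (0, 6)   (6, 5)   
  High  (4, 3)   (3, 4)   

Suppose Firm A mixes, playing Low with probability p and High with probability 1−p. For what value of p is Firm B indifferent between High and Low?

p = 1/2

Set Firm B's expected payoff from High equal to that from Low:
  Firm B's expected payoff from High: p·6 + (1−p)·3 = 3p + 3
  Firm B's expected payoff from Low: p·5 + (1−p)·4 = p + 4
  3p + 3 = p + 4  ⇒  2p = 1  ⇒  p = 1/2.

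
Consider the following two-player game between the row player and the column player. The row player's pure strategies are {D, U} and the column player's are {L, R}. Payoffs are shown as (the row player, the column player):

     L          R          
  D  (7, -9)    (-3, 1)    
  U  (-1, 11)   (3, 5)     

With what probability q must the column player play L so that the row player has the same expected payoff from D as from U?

The column player's mix must leave the row player indifferent between D and U.
  the row player's expected payoff from D: q·7 + (1−q)·(-3) = 10q - 3
  the row player's expected payoff from U: q·(-1) + (1−q)·3 = -4q + 3
  10q - 3 = -4q + 3  ⇒  14q = 6  ⇒  q = 3/7.

q = 3/7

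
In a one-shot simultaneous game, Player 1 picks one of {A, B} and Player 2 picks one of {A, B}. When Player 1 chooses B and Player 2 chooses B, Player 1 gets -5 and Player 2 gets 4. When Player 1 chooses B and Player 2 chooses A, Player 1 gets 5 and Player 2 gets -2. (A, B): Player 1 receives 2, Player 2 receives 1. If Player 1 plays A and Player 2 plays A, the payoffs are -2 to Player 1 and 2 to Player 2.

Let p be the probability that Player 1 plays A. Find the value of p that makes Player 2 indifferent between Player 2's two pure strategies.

In a mixed equilibrium Player 2 is indifferent between A and B; this condition fixes p.
  Player 2's payoff to A: p·2 + (1−p)·(-2) = 4p - 2
  Player 2's payoff to B: p·1 + (1−p)·4 = -3p + 4
  4p - 2 = -3p + 4  ⇒  7p = 6  ⇒  p = 6/7.

p = 6/7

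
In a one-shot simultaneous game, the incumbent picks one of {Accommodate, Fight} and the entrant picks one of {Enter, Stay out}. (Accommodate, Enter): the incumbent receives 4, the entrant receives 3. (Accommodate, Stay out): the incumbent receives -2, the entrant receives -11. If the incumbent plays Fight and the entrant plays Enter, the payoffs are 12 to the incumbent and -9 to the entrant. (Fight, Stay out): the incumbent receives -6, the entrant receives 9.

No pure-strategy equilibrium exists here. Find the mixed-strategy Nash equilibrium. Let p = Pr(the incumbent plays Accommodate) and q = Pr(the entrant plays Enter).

For the entrant to be willing to mix, the entrant must be indifferent between Enter and Stay out, which pins down the incumbent's mix.
  the entrant's payoff to Enter: p·3 + (1−p)·(-9) = 12p - 9
  the entrant's payoff to Stay out: p·(-11) + (1−p)·9 = -20p + 9
  12p - 9 = -20p + 9  ⇒  32p = 18  ⇒  p = 9/16.
Set the incumbent's expected payoff from Accommodate equal to that from Fight:
  the incumbent's payoff from Accommodate: q·4 + (1−q)·(-2) = 6q - 2
  the incumbent's payoff from Fight: q·12 + (1−q)·(-6) = 18q - 6
  6q - 2 = 18q - 6  ⇒  -12q = -4  ⇒  q = 1/3.

p = 9/16, q = 1/3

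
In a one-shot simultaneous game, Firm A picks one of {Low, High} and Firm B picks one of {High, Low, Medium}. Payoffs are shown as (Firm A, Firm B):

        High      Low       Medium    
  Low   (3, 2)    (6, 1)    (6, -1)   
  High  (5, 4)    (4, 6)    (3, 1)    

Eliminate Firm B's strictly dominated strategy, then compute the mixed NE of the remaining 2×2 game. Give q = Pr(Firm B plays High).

Firm B's strategy Medium is strictly dominated by High: 2 > -1 and 4 > 1. Eliminate Medium.
Set Firm A's expected payoff from Low equal to that from High:
  Firm A's expected payoff from Low: q·3 + (1−q)·6 = -3q + 6
  Firm A's expected payoff from High: q·5 + (1−q)·4 = q + 4
  -3q + 6 = q + 4  ⇒  -4q = -2  ⇒  q = 1/2.

q = 1/2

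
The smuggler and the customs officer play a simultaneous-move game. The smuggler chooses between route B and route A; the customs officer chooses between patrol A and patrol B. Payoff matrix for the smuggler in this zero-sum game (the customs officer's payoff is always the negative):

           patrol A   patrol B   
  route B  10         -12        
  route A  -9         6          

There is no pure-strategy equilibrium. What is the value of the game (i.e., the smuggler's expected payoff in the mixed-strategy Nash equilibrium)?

v = -48/37

In a mixed equilibrium the smuggler is indifferent between route B and route A; this condition fixes q.
  the smuggler's payoff from route B: q·10 + (1−q)·(-12) = 22q - 12
  the smuggler's payoff from route A: q·(-9) + (1−q)·6 = -15q + 6
  22q - 12 = -15q + 6  ⇒  37q = 18  ⇒  q = 18/37.
The value is the smuggler's expected payoff against this mix (using route B): (18/37)·10 + (19/37)·(-12) = -48/37.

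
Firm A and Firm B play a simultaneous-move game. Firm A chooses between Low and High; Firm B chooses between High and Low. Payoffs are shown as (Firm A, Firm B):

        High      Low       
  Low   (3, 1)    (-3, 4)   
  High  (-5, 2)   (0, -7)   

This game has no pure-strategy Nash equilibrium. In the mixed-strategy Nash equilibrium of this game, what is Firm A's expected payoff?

-15/11

In a mixed equilibrium Firm A is indifferent between Low and High; this condition fixes q.
  Firm A's payoff from Low: q·3 + (1−q)·(-3) = 6q - 3
  Firm A's payoff from High: q·(-5) + (1−q)·0 = -5q
  6q - 3 = -5q  ⇒  11q = 3  ⇒  q = 3/11.
At equilibrium Firm A is indifferent across rows, so Firm A's payoff equals the payoff from Low: (3/11)·3 + (8/11)·(-3) = -15/11.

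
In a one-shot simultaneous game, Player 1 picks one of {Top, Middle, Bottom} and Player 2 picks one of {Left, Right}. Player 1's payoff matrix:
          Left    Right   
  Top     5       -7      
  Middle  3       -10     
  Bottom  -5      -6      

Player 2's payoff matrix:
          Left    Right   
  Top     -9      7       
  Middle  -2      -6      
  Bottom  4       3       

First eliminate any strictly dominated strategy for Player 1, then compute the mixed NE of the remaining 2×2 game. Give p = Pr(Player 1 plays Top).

Player 1's strategy Middle is strictly dominated by Top: 5 > 3 and -7 > -10. Eliminate Middle.
Player 1's mix must leave Player 2 indifferent between Left and Right.
  Player 2's expected payoff from Left: p·(-9) + (1−p)·4 = -13p + 4
  Player 2's expected payoff from Right: p·7 + (1−p)·3 = 4p + 3
  -13p + 4 = 4p + 3  ⇒  -17p = -1  ⇒  p = 1/17.

p = 1/17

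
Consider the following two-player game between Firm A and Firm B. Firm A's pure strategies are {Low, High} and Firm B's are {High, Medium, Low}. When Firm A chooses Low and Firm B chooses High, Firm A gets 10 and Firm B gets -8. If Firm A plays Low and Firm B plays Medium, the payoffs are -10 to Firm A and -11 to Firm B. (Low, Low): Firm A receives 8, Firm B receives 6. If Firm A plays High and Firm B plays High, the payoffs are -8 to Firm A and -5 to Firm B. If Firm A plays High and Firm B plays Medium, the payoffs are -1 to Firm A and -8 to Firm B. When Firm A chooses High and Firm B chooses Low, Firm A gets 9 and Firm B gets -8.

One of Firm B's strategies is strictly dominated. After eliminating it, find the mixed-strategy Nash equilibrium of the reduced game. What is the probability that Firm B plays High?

Firm B's strategy Medium is strictly dominated by High: -8 > -11 and -5 > -8. Eliminate Medium.
Firm A's indifference between Low and High determines Firm B's mixing probability q:
  Firm A's payoff to Low: q·10 + (1−q)·8 = 2q + 8
  Firm A's payoff to High: q·(-8) + (1−q)·9 = -17q + 9
  2q + 8 = -17q + 9  ⇒  19q = 1  ⇒  q = 1/19.

q = 1/19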